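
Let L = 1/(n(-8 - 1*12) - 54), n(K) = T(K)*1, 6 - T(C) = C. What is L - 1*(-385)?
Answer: 10779/28 ≈ 384.96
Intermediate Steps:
T(C) = 6 - C
n(K) = 6 - K (n(K) = (6 - K)*1 = 6 - K)
L = -1/28 (L = 1/((6 - (-8 - 1*12)) - 54) = 1/((6 - (-8 - 12)) - 54) = 1/((6 - 1*(-20)) - 54) = 1/((6 + 20) - 54) = 1/(26 - 54) = 1/(-28) = -1/28 ≈ -0.035714)
L - 1*(-385) = -1/28 - 1*(-385) = -1/28 + 385 = 10779/28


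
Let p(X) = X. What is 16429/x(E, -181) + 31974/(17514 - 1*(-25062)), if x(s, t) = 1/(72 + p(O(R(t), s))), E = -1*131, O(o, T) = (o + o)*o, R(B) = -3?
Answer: 10492221889/7096 ≈ 1.4786e+6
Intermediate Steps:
O(o, T) = 2*o² (O(o, T) = (2*o)*o = 2*o²)
E = -131
x(s, t) = 1/90 (x(s, t) = 1/(72 + 2*(-3)²) = 1/(72 + 2*9) = 1/(72 + 18) = 1/90)
16429/x(E, -181) + 31974/(17514 - 1*(-25062)) = 16429/(1/90) + 31974/(17514 - 1*(-25062)) = 16429*90 + 31974/(17514 + 25062) = 1478610 + 31974/42576 = 1478610 + 31974*(1/42576) = 1478610 + 5329/7096 = 10492221889/7096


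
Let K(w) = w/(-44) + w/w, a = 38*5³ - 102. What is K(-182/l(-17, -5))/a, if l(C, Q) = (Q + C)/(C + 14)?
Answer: 757/2249632 ≈ 0.00033650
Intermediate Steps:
l(C, Q) = (C + Q)/(14 + C)
a = 4648 (a = 38*125 - 102 = 4750 - 102 = 4648)
K(w) = 1 - w/44 (K(w) = w*(-1/44) + 1 = -w/44 + 1 = 1 - w/44)
K(-182/l(-17, -5))/a = (1 - (-91)/(22*((-17 - 5)/(14 - 17))))/4648 = (1 - (-91)/(22*(-22/(-3))))*(1/4648) = (1 - (-91)/(22*((-⅓*(-22)))))*(1/4648) = (1 - (-91)/(22*22/3))*(1/4648) = (1 - (-91)*3/(22*22))*(1/4648) = (1 - 1/44*(-273/11))*(1/4648) = (1 + 273/484)*(1/4648) = (757/484)*(1/4648) = 757/2249632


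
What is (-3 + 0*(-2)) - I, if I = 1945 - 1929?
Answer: -19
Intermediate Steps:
I = 16
(-3 + 0*(-2)) - I = (-3 + 0*(-2)) - 1*16 = (-3 + 0) - 16 = -3 - 16 = -19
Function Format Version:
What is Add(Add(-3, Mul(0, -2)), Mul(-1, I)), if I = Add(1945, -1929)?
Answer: -19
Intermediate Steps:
I = 16
Add(Add(-3, Mul(0, -2)), Mul(-1, I)) = Add(Add(-3, Mul(0, -2)), Mul(-1, 16)) = Add(Add(-3, 0), -16) = Add(-3, -16) = -19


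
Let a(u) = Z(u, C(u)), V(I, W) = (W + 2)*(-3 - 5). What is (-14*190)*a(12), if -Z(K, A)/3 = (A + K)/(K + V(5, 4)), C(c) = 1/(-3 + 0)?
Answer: -23275/9 ≈ -2586.1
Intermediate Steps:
C(c) = -1/3 (C(c) = 1/(-3) = -1/3)
V(I, W) = -16 - 8*W (V(I, W) = (2 + W)*(-8) = -16 - 8*W)
Z(K, A) = -3*(A + K)/(-48 + K) (Z(K, A) = -3*(A + K)/(K + (-16 - 8*4)) = -3*(A + K)/(K + (-16 - 32)) = -3*(A + K)/(K - 48) = -3*(A + K)/(-48 + K))
a(u) = 3*(1/3 - u)/(-48 + u) (a(u) = 3*(-1*(-1/3) - u)/(-48 + u) = 3*(1/3 - u)/(-48 + u))
(-14*190)*a(12) = (-14*190)*((1 - 3*12)/(-48 + 12)) = -2660*(1 - 36)/(-36) = -(-665)*(-35)/9 = -2660*35/36 = -23275/9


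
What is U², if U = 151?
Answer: 22801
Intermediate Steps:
U² = 151² = 22801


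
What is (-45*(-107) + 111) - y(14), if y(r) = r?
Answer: 4912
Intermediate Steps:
(-45*(-107) + 111) - y(14) = (-45*(-107) + 111) - 1*14 = (4815 + 111) - 14 = 4926 - 14 = 4912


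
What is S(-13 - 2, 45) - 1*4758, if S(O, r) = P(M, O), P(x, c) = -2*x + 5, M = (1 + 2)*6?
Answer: -4789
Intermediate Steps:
M = 18 (M = 3*6 = 18)
P(x, c) = 5 - 2*x
S(O, r) = -31 (S(O, r) = 5 - 2*18 = 5 - 36 = -31)
S(-13 - 2, 45) - 1*4758 = -31 - 1*4758 = -31 - 4758 = -4789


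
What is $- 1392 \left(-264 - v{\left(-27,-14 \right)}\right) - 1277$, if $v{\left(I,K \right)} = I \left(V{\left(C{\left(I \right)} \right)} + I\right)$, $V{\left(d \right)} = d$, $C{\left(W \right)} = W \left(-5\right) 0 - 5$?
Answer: $1568899$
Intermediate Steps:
$C{\left(W \right)} = -5$ ($C{\left(W \right)} = - 5 W 0 - 5 = 0 - 5 = -5$)
$v{\left(I,K \right)} = I \left(-5 + I\right)$
$- 1392 \left(-264 - v{\left(-27,-14 \right)}\right) - 1277 = - 1392 \left(-264 - - 27 \left(-5 - 27\right)\right) - 1277 = - 1392 \left(-264 - \left(-27\right) \left(-32\right)\right) - 1277 = - 1392 \left(-264 - 864\right) - 1277 = \left(-1392\right) \left(-1128\right) - 1277 = 1570176 - 1277 = 1568899$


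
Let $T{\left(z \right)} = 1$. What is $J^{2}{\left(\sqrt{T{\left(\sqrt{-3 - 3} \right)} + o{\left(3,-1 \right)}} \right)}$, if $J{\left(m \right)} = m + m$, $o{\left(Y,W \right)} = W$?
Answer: $0$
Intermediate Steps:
$J{\left(m \right)} = 2 m$
$J^{2}{\left(\sqrt{T{\left(\sqrt{-3 - 3} \right)} + o{\left(3,-1 \right)}} \right)} = \left(2 \sqrt{1 - 1}\right)^{2} = \left(2 \sqrt{0}\right)^{2} = \left(2 \cdot 0\right)^{2} = 0^{2} = 0$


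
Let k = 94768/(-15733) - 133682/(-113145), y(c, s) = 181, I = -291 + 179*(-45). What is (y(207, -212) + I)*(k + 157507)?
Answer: -457846188139515953/356022057 ≈ -1.2860e+9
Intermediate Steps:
I = -8346 (I = -291 - 8055 = -8346)
k = -8619306454/1780110285 (k = 94768*(-1/15733) - 133682*(-1/113145) = -94768/15733 + 133682/113145 = -8619306454/1780110285 ≈ -4.8420)
(y(207, -212) + I)*(k + 157507) = (181 - 8346)*(-8619306454/1780110285 + 157507) = -8165*280371211353041/1780110285 = -457846188139515953/356022057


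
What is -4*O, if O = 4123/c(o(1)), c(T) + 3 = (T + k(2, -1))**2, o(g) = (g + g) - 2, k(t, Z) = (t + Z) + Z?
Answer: 16492/3 ≈ 5497.3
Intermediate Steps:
k(t, Z) = t + 2*Z (k(t, Z) = (Z + t) + Z = t + 2*Z)
o(g) = -2 + 2*g (o(g) = 2*g - 2 = -2 + 2*g)
c(T) = -3 + T**2 (c(T) = -3 + (T + (2 + 2*(-1)))**2 = -3 + (T + (2 - 2))**2 = -3 + (T + 0)**2 = -3 + T**2)
O = -4123/3 (O = 4123/(-3 + (-2 + 2*1)**2) = 4123/(-3 + (-2 + 2)**2) = 4123/(-3 + 0**2) = 4123/(-3 + 0) = 4123/(-3) = 4123*(-1/3) = -4123/3 ≈ -1374.3)
-4*O = -4*(-4123/3) = 16492/3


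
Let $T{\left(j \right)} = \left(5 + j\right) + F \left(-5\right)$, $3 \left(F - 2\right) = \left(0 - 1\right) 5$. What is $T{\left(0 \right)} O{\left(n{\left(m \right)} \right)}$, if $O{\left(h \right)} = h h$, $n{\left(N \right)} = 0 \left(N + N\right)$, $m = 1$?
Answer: $0$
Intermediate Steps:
$F = \frac{1}{3}$ ($F = 2 + \frac{\left(0 - 1\right) 5}{3} = 2 + \frac{\left(-1\right) 5}{3} = 2 + \frac{1}{3} \left(-5\right) = 2 - \frac{5}{3} = \frac{1}{3} \approx 0.33333$)
$n{\left(N \right)} = 0$ ($n{\left(N \right)} = 0 \cdot 2 N = 0$)
$T{\left(j \right)} = \frac{10}{3} + j$ ($T{\left(j \right)} = \left(5 + j\right) + \frac{1}{3} \left(-5\right) = \left(5 + j\right) - \frac{5}{3} = \frac{10}{3} + j$)
$O{\left(h \right)} = h^{2}$
$T{\left(0 \right)} O{\left(n{\left(m \right)} \right)} = \left(\frac{10}{3} + 0\right) 0^{2} = \frac{10}{3} \cdot 0 = 0$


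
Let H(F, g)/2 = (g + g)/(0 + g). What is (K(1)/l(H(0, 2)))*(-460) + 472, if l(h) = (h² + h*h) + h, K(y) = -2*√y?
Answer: 4478/9 ≈ 497.56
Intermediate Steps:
H(F, g) = 4 (H(F, g) = 2*((g + g)/(0 + g)) = 2*((2*g)/g) = 2*2 = 4)
l(h) = h + 2*h² (l(h) = (h² + h²) + h = 2*h² + h = h + 2*h²)
(K(1)/l(H(0, 2)))*(-460) + 472 = ((-2*√1)/((4*(1 + 2*4))))*(-460) + 472 = ((-2*1)/((4*(1 + 8))))*(-460) + 472 = -2/(4*9)*(-460) + 472 = -2/36*(-460) + 472 = -2*1/36*(-460) + 472 = -1/18*(-460) + 472 = 230/9 + 472 = 4478/9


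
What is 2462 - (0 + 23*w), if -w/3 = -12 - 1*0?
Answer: 1634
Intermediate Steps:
w = 36 (w = -3*(-12 - 1*0) = -3*(-12 + 0) = -3*(-12) = 36)
2462 - (0 + 23*w) = 2462 - (0 + 23*36) = 2462 - (0 + 828) = 2462 - 1*828 = 2462 - 828 = 1634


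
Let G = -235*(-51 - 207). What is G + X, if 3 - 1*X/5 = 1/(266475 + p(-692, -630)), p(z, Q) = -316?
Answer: 16141212550/266159 ≈ 60645.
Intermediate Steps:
G = 60630 (G = -235*(-258) = 60630)
X = 3992380/266159 (X = 15 - 5/(266475 - 316) = 15 - 5/266159 = 3992380/266159 ≈ 15.000)
G + X = 60630 + 3992380/266159 = 16141212550/266159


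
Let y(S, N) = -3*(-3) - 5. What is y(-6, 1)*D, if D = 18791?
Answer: 75164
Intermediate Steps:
y(S, N) = 4 (y(S, N) = 9 - 5 = 4)
y(-6, 1)*D = 4*18791 = 75164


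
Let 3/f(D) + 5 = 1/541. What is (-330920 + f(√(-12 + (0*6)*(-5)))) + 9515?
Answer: -869080743/2704 ≈ -3.2141e+5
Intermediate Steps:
f(D) = -1623/2704 (f(D) = 3/(-5 + 1/541) = 3/(-2704/541) = 3*(-541/2704) = -1623/2704)
(-330920 + f(√(-12 + (0*6)*(-5)))) + 9515 = (-330920 - 1623/2704) + 9515 = -894809303/2704 + 9515 = -869080743/2704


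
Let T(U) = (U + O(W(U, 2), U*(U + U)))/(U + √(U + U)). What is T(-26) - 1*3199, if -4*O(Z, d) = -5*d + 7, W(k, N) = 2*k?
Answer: -364937/112 - 6649*I*√13/1456 ≈ -3258.4 - 16.465*I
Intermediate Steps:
O(Z, d) = -7/4 + 5*d/4 (O(Z, d) = -(-5*d + 7)/4 = -(7 - 5*d)/4 = -7/4 + 5*d/4)
T(U) = (-7/4 + U + 5*U²/2)/(U + √2*√U) (T(U) = (U + (-7/4 + 5*(U*(U + U))/4))/(U + √(U + U)) = (U + (-7/4 + 5*(U*(2*U))/4))/(U + √(2*U)) = (U + (-7/4 + 5*(2*U²)/4))/(U + √2*√U) = (U + (-7/4 + 5*U²/2))/(U + √2*√U) = (-7/4 + U + 5*U²/2)/(U + √2*√U))
T(-26) - 1*3199 = (-7/4 - 26 + (5/2)*(-26)²)/(-26 + √2*√(-26)) - 1*3199 = (-7/4 - 26 + (5/2)*676)/(-26 + √2*(I*√26)) - 3199 = (-7/4 - 26 + 1690)/(-26 + 2*I*√13) - 3199 = (6649/4)/(-26 + 2*I*√13) - 3199 = 6649/(4*(-26 + 2*I*√13)) - 3199 = -3199 + 6649/(4*(-26 + 2*I*√13))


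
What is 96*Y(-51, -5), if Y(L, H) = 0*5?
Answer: 0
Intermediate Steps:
Y(L, H) = 0
96*Y(-51, -5) = 96*0 = 0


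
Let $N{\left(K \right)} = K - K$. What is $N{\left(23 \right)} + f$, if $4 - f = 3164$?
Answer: $-3160$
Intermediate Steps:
$f = -3160$ ($f = 4 - 3164 = -3160$)
$N{\left(K \right)} = 0$
$N{\left(23 \right)} + f = 0 - 3160 = -3160$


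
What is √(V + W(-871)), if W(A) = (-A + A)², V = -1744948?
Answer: 2*I*√436237 ≈ 1321.0*I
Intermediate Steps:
W(A) = 0 (W(A) = 0² = 0)
√(V + W(-871)) = √(-1744948 + 0) = √(-1744948) = 2*I*√436237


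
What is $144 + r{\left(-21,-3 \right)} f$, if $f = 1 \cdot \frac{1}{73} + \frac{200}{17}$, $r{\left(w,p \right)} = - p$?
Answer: $\frac{222555}{1241} \approx 179.34$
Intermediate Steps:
$f = \frac{14617}{1241}$ ($f = 1 \cdot \frac{1}{73} + 200 \cdot \frac{1}{17} = \frac{1}{73} + \frac{200}{17} = \frac{14617}{1241} \approx 11.778$)
$144 + r{\left(-21,-3 \right)} f = 144 + \left(-1\right) \left(-3\right) \frac{14617}{1241} = 144 + 3 \cdot \frac{14617}{1241} = 144 + \frac{43851}{1241} = \frac{222555}{1241}$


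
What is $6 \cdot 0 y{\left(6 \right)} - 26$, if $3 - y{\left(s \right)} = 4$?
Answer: $-26$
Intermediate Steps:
$y{\left(s \right)} = -1$ ($y{\left(s \right)} = 3 - 4 = -1$)
$6 \cdot 0 y{\left(6 \right)} - 26 = 6 \cdot 0 \left(-1\right) - 26 = 0 \left(-1\right) - 26 = 0 - 26 = -26$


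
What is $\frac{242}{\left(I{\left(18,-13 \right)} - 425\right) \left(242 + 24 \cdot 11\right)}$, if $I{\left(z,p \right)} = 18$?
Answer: $- \frac{1}{851} \approx -0.0011751$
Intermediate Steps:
$\frac{242}{\left(I{\left(18,-13 \right)} - 425\right) \left(242 + 24 \cdot 11\right)} = \frac{242}{\left(18 - 425\right) \left(242 + 24 \cdot 11\right)} = \frac{242}{\left(-407\right) \left(242 + 264\right)} = \frac{242}{\left(-407\right) 506} = \frac{242}{-205942} = 242 \left(- \frac{1}{205942}\right) = - \frac{1}{851}$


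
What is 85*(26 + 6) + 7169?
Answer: 9889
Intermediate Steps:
85*(26 + 6) + 7169 = 85*32 + 7169 = 2720 + 7169 = 9889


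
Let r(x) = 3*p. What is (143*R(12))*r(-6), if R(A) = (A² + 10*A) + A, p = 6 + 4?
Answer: 1184040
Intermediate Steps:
p = 10
r(x) = 30 (r(x) = 3*10 = 30)
R(A) = A² + 11*A
(143*R(12))*r(-6) = (143*(12*(11 + 12)))*30 = (143*(12*23))*30 = (143*276)*30 = 39468*30 = 1184040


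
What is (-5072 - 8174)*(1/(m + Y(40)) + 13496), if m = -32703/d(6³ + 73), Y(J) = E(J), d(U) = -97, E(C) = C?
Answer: -6539871614190/36583 ≈ -1.7877e+8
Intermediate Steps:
Y(J) = J
m = 32703/97 (m = -32703/(-97) = -32703*(-1/97) = 32703/97 ≈ 337.14)
(-5072 - 8174)*(1/(m + Y(40)) + 13496) = (-5072 - 8174)*(1/(32703/97 + 40) + 13496) = -13246*(1/(36583/97) + 13496) = -13246*(97/36583 + 13496) = -13246*493724265/36583 = -6539871614190/36583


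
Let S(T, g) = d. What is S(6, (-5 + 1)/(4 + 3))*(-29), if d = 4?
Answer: -116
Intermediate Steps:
S(T, g) = 4
S(6, (-5 + 1)/(4 + 3))*(-29) = 4*(-29) = -116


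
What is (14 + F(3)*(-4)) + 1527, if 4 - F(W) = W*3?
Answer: 1561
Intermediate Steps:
F(W) = 4 - 3*W (F(W) = 4 - W*3 = 4 - 3*W)
(14 + F(3)*(-4)) + 1527 = (14 + (4 - 3*3)*(-4)) + 1527 = (14 + (4 - 9)*(-4)) + 1527 = (14 - 5*(-4)) + 1527 = (14 + 20) + 1527 = 34 + 1527 = 1561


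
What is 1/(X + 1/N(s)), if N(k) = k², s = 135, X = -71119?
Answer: -18225/1296143774 ≈ -1.4061e-5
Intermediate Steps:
1/(X + 1/N(s)) = 1/(-71119 + 1/(135²)) = 1/(-71119 + 1/18225) = 1/(-1296143774/18225) = -18225/1296143774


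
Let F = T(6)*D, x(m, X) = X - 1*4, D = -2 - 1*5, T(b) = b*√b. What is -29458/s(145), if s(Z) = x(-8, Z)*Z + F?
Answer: -200756270/139329147 - 412412*√6/139329147 ≈ -1.4481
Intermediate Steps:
T(b) = b^(3/2)
D = -7 (D = -2 - 5 = -7)
x(m, X) = -4 + X (x(m, X) = X - 4 = -4 + X)
F = -42*√6 (F = 6^(3/2)*(-7) = (6*√6)*(-7) = -42*√6 ≈ -102.88)
s(Z) = -42*√6 + Z*(-4 + Z) (s(Z) = (-4 + Z)*Z - 42*√6 = Z*(-4 + Z) - 42*√6 = -42*√6 + Z*(-4 + Z))
-29458/s(145) = -29458/(-42*√6 + 145*(-4 + 145)) = -29458/(-42*√6 + 145*141) = -29458/(-42*√6 + 20445) = -29458/(20445 - 42*√6)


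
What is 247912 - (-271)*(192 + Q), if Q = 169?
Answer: 345743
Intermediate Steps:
247912 - (-271)*(192 + Q) = 247912 - (-271)*(192 + 169) = 247912 - (-271)*361 = 247912 - 1*(-97831) = 247912 + 97831 = 345743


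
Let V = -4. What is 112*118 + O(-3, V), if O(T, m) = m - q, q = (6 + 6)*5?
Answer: 13152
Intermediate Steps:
q = 60 (q = 12*5 = 60)
O(T, m) = -60 + m (O(T, m) = m - 1*60 = m - 60 = -60 + m)
112*118 + O(-3, V) = 112*118 + (-60 - 4) = 13216 - 64 = 13152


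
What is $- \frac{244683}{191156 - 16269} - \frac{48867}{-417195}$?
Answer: $- \frac{31178107052}{24320660655} \approx -1.282$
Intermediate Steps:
$- \frac{244683}{191156 - 16269} - \frac{48867}{-417195} = - \frac{244683}{191156 - 16269} - - \frac{16289}{139065} = - \frac{244683}{174887} + \frac{16289}{139065} = - \frac{31178107052}{24320660655}$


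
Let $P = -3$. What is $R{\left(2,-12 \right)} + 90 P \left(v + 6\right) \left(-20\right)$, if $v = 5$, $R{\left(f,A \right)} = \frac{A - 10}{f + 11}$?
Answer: $\frac{772178}{13} \approx 59398.0$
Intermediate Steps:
$R{\left(f,A \right)} = \frac{-10 + A}{11 + f}$
$R{\left(2,-12 \right)} + 90 P \left(v + 6\right) \left(-20\right) = \frac{-10 - 12}{11 + 2} + 90 - 3 \left(5 + 6\right) \left(-20\right) = \frac{1}{13} \left(-22\right) + 90 \left(-3\right) 11 \left(-20\right) = \frac{1}{13} \left(-22\right) + 90 \left(\left(-33\right) \left(-20\right)\right) = - \frac{22}{13} + 90 \cdot 660 = - \frac{22}{13} + 59400 = \frac{772178}{13}$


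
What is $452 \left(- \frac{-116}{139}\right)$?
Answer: $\frac{52432}{139} \approx 377.21$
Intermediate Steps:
$452 \left(- \frac{-116}{139}\right) = 452 \left(\left(-1\right) \left(- \frac{116}{139}\right)\right) = 452 \cdot \frac{116}{139} = \frac{52432}{139}$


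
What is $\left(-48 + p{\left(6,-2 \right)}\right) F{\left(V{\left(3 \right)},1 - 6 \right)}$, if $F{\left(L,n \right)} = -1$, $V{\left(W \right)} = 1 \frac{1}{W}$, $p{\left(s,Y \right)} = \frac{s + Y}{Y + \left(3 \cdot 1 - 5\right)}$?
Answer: $49$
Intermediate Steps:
$p{\left(s,Y \right)} = \frac{Y + s}{-2 + Y}$ ($p{\left(s,Y \right)} = \frac{Y + s}{Y + \left(3 - 5\right)} = \frac{Y + s}{Y - 2} = \frac{Y + s}{-2 + Y}$)
$V{\left(W \right)} = \frac{1}{W}$
$\left(-48 + p{\left(6,-2 \right)}\right) F{\left(V{\left(3 \right)},1 - 6 \right)} = \left(-48 + \frac{-2 + 6}{-2 - 2}\right) \left(-1\right) = \left(-48 + \frac{1}{-4} \cdot 4\right) \left(-1\right) = \left(-48 - 1\right) \left(-1\right) = \left(-49\right) \left(-1\right) = 49$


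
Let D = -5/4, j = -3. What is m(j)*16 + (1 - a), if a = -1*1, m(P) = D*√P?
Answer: 2 - 20*I*√3 ≈ 2.0 - 34.641*I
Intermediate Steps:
D = -5/4 (D = -5*¼ = -5/4 ≈ -1.2500)
m(P) = -5*√P/4
a = -1
m(j)*16 + (1 - a) = -5*I*√3/4*16 + (1 - 1*(-1)) = -5*I*√3/4*16 + (1 + 1) = -5*I*√3/4*16 + 2 = -20*I*√3 + 2 = 2 - 20*I*√3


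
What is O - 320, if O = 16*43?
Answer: 368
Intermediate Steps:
O = 688
O - 320 = 688 - 320 = 368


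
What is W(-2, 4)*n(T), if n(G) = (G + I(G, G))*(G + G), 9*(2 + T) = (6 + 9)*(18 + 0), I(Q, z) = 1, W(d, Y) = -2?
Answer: -3248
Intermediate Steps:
T = 28 (T = -2 + ((6 + 9)*(18 + 0))/9 = -2 + (15*18)/9 = -2 + (⅑)*270 = -2 + 30 = 28)
n(G) = 2*G*(1 + G) (n(G) = (G + 1)*(G + G) = (1 + G)*(2*G) = 2*G*(1 + G))
W(-2, 4)*n(T) = -4*28*(1 + 28) = -4*28*29 = -2*1624 = -3248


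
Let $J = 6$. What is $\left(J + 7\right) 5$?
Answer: $65$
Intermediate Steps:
$\left(J + 7\right) 5 = \left(6 + 7\right) 5 = 13 \cdot 5 = 65$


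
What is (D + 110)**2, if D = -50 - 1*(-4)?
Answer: 4096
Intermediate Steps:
D = -46 (D = -50 + 4 = -46)
(D + 110)**2 = (-46 + 110)**2 = 64**2 = 4096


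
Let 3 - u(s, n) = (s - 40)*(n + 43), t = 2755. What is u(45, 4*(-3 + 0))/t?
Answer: -8/145 ≈ -0.055172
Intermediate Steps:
u(s, n) = 3 - (-40 + s)*(43 + n) (u(s, n) = 3 - (s - 40)*(n + 43) = 3 - (-40 + s)*(43 + n))
u(45, 4*(-3 + 0))/t = (1723 - 43*45 + 40*(4*(-3 + 0)) - 1*4*(-3 + 0)*45)/2755 = (1723 - 1935 + 40*(4*(-3)) - 1*4*(-3)*45)*(1/2755) = (1723 - 1935 + 40*(-12) - 1*(-12)*45)*(1/2755) = (1723 - 1935 - 480 + 540)*(1/2755) = -152*1/2755 = -8/145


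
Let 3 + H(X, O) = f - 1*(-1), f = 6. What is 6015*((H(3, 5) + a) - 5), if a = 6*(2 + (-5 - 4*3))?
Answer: -547365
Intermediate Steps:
H(X, O) = 4 (H(X, O) = -3 + (6 - 1*(-1)) = -3 + (6 + 1) = -3 + 7 = 4)
a = -90 (a = 6*(2 + (-5 - 12)) = 6*(2 - 17) = 6*(-15) = -90)
6015*((H(3, 5) + a) - 5) = 6015*((4 - 90) - 5) = 6015*(-86 - 5) = 6015*(-91) = -547365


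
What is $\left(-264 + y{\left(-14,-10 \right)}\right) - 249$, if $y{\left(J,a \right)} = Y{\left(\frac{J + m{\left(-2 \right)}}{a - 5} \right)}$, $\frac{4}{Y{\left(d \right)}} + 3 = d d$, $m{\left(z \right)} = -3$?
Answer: $- \frac{99459}{193} \approx -515.33$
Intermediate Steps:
$Y{\left(d \right)} = \frac{4}{-3 + d^{2}}$ ($Y{\left(d \right)} = \frac{4}{-3 + d d} = \frac{4}{-3 + d^{2}}$)
$y{\left(J,a \right)} = \frac{4}{-3 + \frac{\left(-3 + J\right)^{2}}{\left(-5 + a\right)^{2}}}$ ($y{\left(J,a \right)} = \frac{4}{-3 + \left(\frac{J - 3}{a - 5}\right)^{2}} = \frac{4}{-3 + \left(\frac{-3 + J}{-5 + a}\right)^{2}} = \frac{4}{-3 + \frac{\left(-3 + J\right)^{2}}{\left(-5 + a\right)^{2}}}$)
$\left(-264 + y{\left(-14,-10 \right)}\right) - 249 = \left(-264 + \frac{4 \left(-5 - 10\right)^{2}}{\left(-3 - 14\right)^{2} - 3 \left(-5 - 10\right)^{2}}\right) - 249 = \left(-264 + \frac{4 \left(-15\right)^{2}}{\left(-17\right)^{2} - 3 \left(-15\right)^{2}}\right) - 249 = \left(-264 + 4 \cdot 225 \frac{1}{289 - 675}\right) - 249 = \left(-264 + 4 \cdot 225 \frac{1}{-386}\right) - 249 = \left(-264 + 4 \cdot 225 \left(- \frac{1}{386}\right)\right) - 249 = \left(-264 - \frac{450}{193}\right) - 249 = - \frac{51402}{193} - 249 = - \frac{99459}{193}$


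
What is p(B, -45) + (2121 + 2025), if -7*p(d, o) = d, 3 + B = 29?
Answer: 28996/7 ≈ 4142.3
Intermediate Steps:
B = 26 (B = -3 + 29 = 26)
p(d, o) = -d/7
p(B, -45) + (2121 + 2025) = -1/7*26 + (2121 + 2025) = -26/7 + 4146 = 28996/7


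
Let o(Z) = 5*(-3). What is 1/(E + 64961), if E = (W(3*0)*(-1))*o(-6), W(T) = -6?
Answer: 1/64871 ≈ 1.5415e-5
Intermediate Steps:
o(Z) = -15
E = -90 (E = -6*(-1)*(-15) = 6*(-15) = -90)
1/(E + 64961) = 1/(-90 + 64961) = 1/64871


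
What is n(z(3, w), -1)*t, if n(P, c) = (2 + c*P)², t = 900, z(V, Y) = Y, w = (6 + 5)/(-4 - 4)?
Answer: 164025/16 ≈ 10252.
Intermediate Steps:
w = -11/8 (w = 11/(-8) = 11*(-⅛) = -11/8 ≈ -1.3750)
n(P, c) = (2 + P*c)²
n(z(3, w), -1)*t = (2 - 11/8*(-1))²*900 = (2 + 11/8)²*900 = (27/8)²*900 = (729/64)*900 = 164025/16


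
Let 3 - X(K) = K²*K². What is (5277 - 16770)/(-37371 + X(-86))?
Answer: 11493/54738184 ≈ 0.00020996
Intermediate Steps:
X(K) = 3 - K⁴ (X(K) = 3 - K²*K² = 3 - K⁴)
(5277 - 16770)/(-37371 + X(-86)) = (5277 - 16770)/(-37371 + (3 - 1*(-86)⁴)) = -11493/(-37371 + (3 - 1*54700816)) = -11493/(-37371 + (3 - 54700816)) = -11493/(-37371 - 54700813) = -11493/(-54738184) = -11493*(-1/54738184) = 11493/54738184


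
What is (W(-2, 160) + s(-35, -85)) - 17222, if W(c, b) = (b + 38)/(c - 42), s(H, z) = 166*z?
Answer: -62673/2 ≈ -31337.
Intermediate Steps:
W(c, b) = (38 + b)/(-42 + c)
(W(-2, 160) + s(-35, -85)) - 17222 = ((38 + 160)/(-42 - 2) + 166*(-85)) - 17222 = (198/(-44) - 14110) - 17222 = (-1/44*198 - 14110) - 17222 = (-9/2 - 14110) - 17222 = -28229/2 - 17222 = -62673/2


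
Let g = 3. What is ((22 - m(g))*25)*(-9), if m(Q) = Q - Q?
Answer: -4950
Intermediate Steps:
m(Q) = 0
((22 - m(g))*25)*(-9) = ((22 - 1*0)*25)*(-9) = ((22 + 0)*25)*(-9) = (22*25)*(-9) = 550*(-9) = -4950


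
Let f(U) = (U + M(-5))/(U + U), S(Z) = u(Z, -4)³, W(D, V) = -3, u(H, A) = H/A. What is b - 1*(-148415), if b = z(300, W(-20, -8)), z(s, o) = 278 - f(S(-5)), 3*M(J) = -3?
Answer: 37173189/250 ≈ 1.4869e+5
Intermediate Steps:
M(J) = -1 (M(J) = (⅓)*(-3) = -1)
S(Z) = -Z³/64 (S(Z) = (Z/(-4))³ = (Z*(-¼))³ = (-Z/4)³ = -Z³/64)
f(U) = (-1 + U)/(2*U) (f(U) = (U - 1)/(U + U) = (-1 + U)/((2*U)) = (-1 + U)*(1/(2*U)) = (-1 + U)/(2*U))
z(s, o) = 69439/250 (z(s, o) = 278 - (-1 - 1/64*(-5)³)/(2*((-1/64*(-5)³))) = 278 - (-1 - 1/64*(-125))/(2*((-1/64*(-125)))) = 278 - (-1 + 125/64)/(2*125/64) = 278 - 64*61/(2*125*64) = 278 - 1*61/250 = 278 - 61/250 = 69439/250)
b = 69439/250 ≈ 277.76
b - 1*(-148415) = 69439/250 - 1*(-148415) = 69439/250 + 148415 = 37173189/250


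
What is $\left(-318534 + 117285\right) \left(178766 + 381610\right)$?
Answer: $-112775109624$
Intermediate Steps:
$\left(-318534 + 117285\right) \left(178766 + 381610\right) = \left(-201249\right) 560376 = -112775109624$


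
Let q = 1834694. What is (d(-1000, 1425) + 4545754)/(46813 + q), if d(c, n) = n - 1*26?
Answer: 4547153/1881507 ≈ 2.4168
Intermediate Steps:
d(c, n) = -26 + n (d(c, n) = n - 26 = -26 + n)
(d(-1000, 1425) + 4545754)/(46813 + q) = ((-26 + 1425) + 4545754)/(46813 + 1834694) = (1399 + 4545754)/1881507 = 4547153*(1/1881507) = 4547153/1881507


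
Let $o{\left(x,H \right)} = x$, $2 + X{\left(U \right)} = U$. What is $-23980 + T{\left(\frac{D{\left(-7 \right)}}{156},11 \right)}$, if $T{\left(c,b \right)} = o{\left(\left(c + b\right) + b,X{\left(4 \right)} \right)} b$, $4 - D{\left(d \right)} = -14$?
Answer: $- \frac{617155}{26} \approx -23737.0$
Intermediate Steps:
$X{\left(U \right)} = -2 + U$
$D{\left(d \right)} = 18$ ($D{\left(d \right)} = 4 - -14 = 4 + 14 = 18$)
$T{\left(c,b \right)} = b \left(c + 2 b\right)$ ($T{\left(c,b \right)} = \left(\left(c + b\right) + b\right) b = \left(\left(b + c\right) + b\right) b = \left(c + 2 b\right) b = b \left(c + 2 b\right)$)
$-23980 + T{\left(\frac{D{\left(-7 \right)}}{156},11 \right)} = -23980 + 11 \left(\frac{18}{156} + 2 \cdot 11\right) = -23980 + 11 \left(18 \cdot \frac{1}{156} + 22\right) = -23980 + 11 \left(\frac{3}{26} + 22\right) = -23980 + 11 \cdot \frac{575}{26} = -23980 + \frac{6325}{26} = - \frac{617155}{26}$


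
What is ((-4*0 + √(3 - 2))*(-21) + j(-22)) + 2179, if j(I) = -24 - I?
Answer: 2156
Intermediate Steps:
((-4*0 + √(3 - 2))*(-21) + j(-22)) + 2179 = ((-4*0 + √(3 - 2))*(-21) + (-24 - 1*(-22))) + 2179 = ((0 + √1)*(-21) + (-24 + 22)) + 2179 = ((0 + 1)*(-21) - 2) + 2179 = (1*(-21) - 2) + 2179 = (-21 - 2) + 2179 = -23 + 2179 = 2156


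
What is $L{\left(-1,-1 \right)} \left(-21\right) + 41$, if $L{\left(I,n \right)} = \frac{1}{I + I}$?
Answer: $\frac{103}{2} \approx 51.5$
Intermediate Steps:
$L{\left(I,n \right)} = \frac{1}{2 I}$
$L{\left(-1,-1 \right)} \left(-21\right) + 41 = \frac{1}{2 \left(-1\right)} \left(-21\right) + 41 = \frac{1}{2} \left(-1\right) \left(-21\right) + 41 = \left(- \frac{1}{2}\right) \left(-21\right) + 41 = \frac{21}{2} + 41 = \frac{103}{2}$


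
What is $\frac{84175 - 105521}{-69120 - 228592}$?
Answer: $\frac{10673}{148856} \approx 0.0717$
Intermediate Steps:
$\frac{84175 - 105521}{-69120 - 228592} = - \frac{21346}{-297712} = \left(-21346\right) \left(- \frac{1}{297712}\right) = \frac{10673}{148856}$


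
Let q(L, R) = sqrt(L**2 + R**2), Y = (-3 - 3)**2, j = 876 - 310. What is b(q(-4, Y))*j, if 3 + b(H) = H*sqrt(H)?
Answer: -1698 + 4528*82**(3/4) ≈ 1.2169e+5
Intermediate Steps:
j = 566
Y = 36 (Y = (-6)**2 = 36)
b(H) = -3 + H**(3/2) (b(H) = -3 + H*sqrt(H) = -3 + H**(3/2))
b(q(-4, Y))*j = (-3 + (sqrt((-4)**2 + 36**2))**(3/2))*566 = (-3 + (sqrt(16 + 1296))**(3/2))*566 = (-3 + (sqrt(1312))**(3/2))*566 = (-3 + (4*sqrt(82))**(3/2))*566 = (-3 + 8*82**(3/4))*566 = -1698 + 4528*82**(3/4)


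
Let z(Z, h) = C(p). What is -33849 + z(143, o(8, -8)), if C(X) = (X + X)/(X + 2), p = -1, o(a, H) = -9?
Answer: -33851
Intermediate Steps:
C(X) = 2*X/(2 + X) (C(X) = (2*X)/(2 + X) = 2*X/(2 + X))
z(Z, h) = -2 (z(Z, h) = 2*(-1)/(2 - 1) = 2*(-1)/1 = 2*(-1)*1 = -2)
-33849 + z(143, o(8, -8)) = -33849 - 2 = -33851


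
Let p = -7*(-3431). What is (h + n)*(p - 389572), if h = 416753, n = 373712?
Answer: -288958433075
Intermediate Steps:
p = 24017
(h + n)*(p - 389572) = (416753 + 373712)*(24017 - 389572) = 790465*(-365555) = -288958433075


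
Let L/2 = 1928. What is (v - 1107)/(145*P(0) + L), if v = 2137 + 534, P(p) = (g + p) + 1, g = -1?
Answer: 391/964 ≈ 0.40560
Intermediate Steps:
P(p) = p (P(p) = (-1 + p) + 1 = p)
L = 3856 (L = 2*1928 = 3856)
v = 2671
(v - 1107)/(145*P(0) + L) = (2671 - 1107)/(145*0 + 3856) = 1564/(0 + 3856) = 1564/3856 = 1564*(1/3856) = 391/964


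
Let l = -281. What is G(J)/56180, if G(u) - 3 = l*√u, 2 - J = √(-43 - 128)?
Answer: 3/56180 - 281*√(2 - 3*I*√19)/56180 ≈ -0.013749 + 0.011852*I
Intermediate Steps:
J = 2 - 3*I*√19 (J = 2 - √(-43 - 128) = 2 - √(-171) = 2 - 3*I*√19 ≈ 2.0 - 13.077*I)
G(u) = 3 - 281*√u
G(J)/56180 = (3 - 281*√(2 - 3*I*√19))/56180 = (3 - 281*√(2 - 3*I*√19))*(1/56180) = 3/56180 - 281*√(2 - 3*I*√19)/56180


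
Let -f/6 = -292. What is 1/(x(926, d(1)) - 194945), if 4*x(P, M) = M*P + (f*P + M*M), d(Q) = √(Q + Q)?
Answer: 842574/177482307631 - 926*√2/177482307631 ≈ 4.7400e-6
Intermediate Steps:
d(Q) = √2*√Q (d(Q) = √(2*Q) = √2*√Q)
f = 1752 (f = -6*(-292) = 1752)
x(P, M) = 438*P + M²/4 + M*P/4 (x(P, M) = (M*P + (1752*P + M*M))/4 = (M*P + (1752*P + M²))/4 = (M*P + (M² + 1752*P))/4 = (M² + 1752*P + M*P)/4 = 438*P + M²/4 + M*P/4)
1/(x(926, d(1)) - 194945) = 1/((438*926 + (√2*√1)²/4 + (¼)*(√2*√1)*926) - 194945) = 1/((405588 + (√2*1)²/4 + (¼)*(√2*1)*926) - 194945) = 1/((405588 + (√2)²/4 + (¼)*√2*926) - 194945) = 1/((405588 + (¼)*2 + 463*√2/2) - 194945) = 1/((405588 + ½ + 463*√2/2) - 194945) = 1/((811177/2 + 463*√2/2) - 194945) = 1/(421287/2 + 463*√2/2)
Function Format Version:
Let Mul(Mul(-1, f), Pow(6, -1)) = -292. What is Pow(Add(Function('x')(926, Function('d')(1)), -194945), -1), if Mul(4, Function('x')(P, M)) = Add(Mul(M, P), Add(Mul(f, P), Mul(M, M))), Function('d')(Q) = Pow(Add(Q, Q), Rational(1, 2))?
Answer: Add(Rational(842574, 177482307631), Mul(Rational(-926, 177482307631), Pow(2, Rational(1, 2)))) ≈ 4.7400e-6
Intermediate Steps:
Function('d')(Q) = Mul(Pow(2, Rational(1, 2)), Pow(Q, Rational(1, 2))) (Function('d')(Q) = Pow(Mul(2, Q), Rational(1, 2)) = Mul(Pow(2, Rational(1, 2)), Pow(Q, Rational(1, 2))))
f = 1752 (f = Mul(-6, -292) = 1752)
Function('x')(P, M) = Add(Mul(438, P), Mul(Rational(1, 4), Pow(M, 2)), Mul(Rational(1, 4), M, P)) (Function('x')(P, M) = Mul(Rational(1, 4), Add(Mul(M, P), Add(Mul(1752, P), Mul(M, M)))) = Mul(Rational(1, 4), Add(Mul(M, P), Add(Mul(1752, P), Pow(M, 2)))) = Mul(Rational(1, 4), Add(Mul(M, P), Add(Pow(M, 2), Mul(1752, P)))) = Mul(Rational(1, 4), Add(Pow(M, 2), Mul(1752, P), Mul(M, P))) = Add(Mul(438, P), Mul(Rational(1, 4), Pow(M, 2)), Mul(Rational(1, 4), M, P)))
Pow(Add(Function('x')(926, Function('d')(1)), -194945), -1) = Pow(Add(Add(Mul(438, 926), Mul(Rational(1, 4), Pow(Mul(Pow(2, Rational(1, 2)), Pow(1, Rational(1, 2))), 2)), Mul(Rational(1, 4), Mul(Pow(2, Rational(1, 2)), Pow(1, Rational(1, 2))), 926)), -194945), -1) = Pow(Add(Add(405588, Mul(Rational(1, 4), Pow(Mul(Pow(2, Rational(1, 2)), 1), 2)), Mul(Rational(1, 4), Mul(Pow(2, Rational(1, 2)), 1), 926)), -194945), -1) = Pow(Add(Add(405588, Mul(Rational(1, 4), Pow(Pow(2, Rational(1, 2)), 2)), Mul(Rational(1, 4), Pow(2, Rational(1, 2)), 926)), -194945), -1) = Pow(Add(Add(405588, Mul(Rational(1, 4), 2), Mul(Rational(463, 2), Pow(2, Rational(1, 2)))), -194945), -1) = Pow(Add(Add(405588, Rational(1, 2), Mul(Rational(463, 2), Pow(2, Rational(1, 2)))), -194945), -1) = Pow(Add(Add(Rational(811177, 2), Mul(Rational(463, 2), Pow(2, Rational(1, 2)))), -194945), -1) = Pow(Add(Rational(421287, 2), Mul(Rational(463, 2), Pow(2, Rational(1, 2)))), -1)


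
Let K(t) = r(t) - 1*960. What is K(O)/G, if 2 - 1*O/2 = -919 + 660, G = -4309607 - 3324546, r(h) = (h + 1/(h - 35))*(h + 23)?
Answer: -138079655/3717832511 ≈ -0.037140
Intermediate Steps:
r(h) = (23 + h)*(h + 1/(-35 + h)) (r(h) = (h + 1/(-35 + h))*(23 + h) = (23 + h)*(h + 1/(-35 + h)))
G = -7634153
O = 522 (O = 4 - 2*(-919 + 660) = 4 - 2*(-259) = 4 + 518 = 522)
K(t) = -960 + (23 + t**3 - 804*t - 12*t**2)/(-35 + t) (K(t) = (23 + t**3 - 804*t - 12*t**2)/(-35 + t) - 1*960 = (23 + t**3 - 804*t - 12*t**2)/(-35 + t) - 960 = -960 + (23 + t**3 - 804*t - 12*t**2)/(-35 + t))
K(O)/G = ((33623 + 522**3 - 1764*522 - 12*522**2)/(-35 + 522))/(-7634153) = ((33623 + 142236648 - 920808 - 12*272484)/487)*(-1/7634153) = ((33623 + 142236648 - 920808 - 3269808)/487)*(-1/7634153) = ((1/487)*138079655)*(-1/7634153) = (138079655/487)*(-1/7634153) = -138079655/3717832511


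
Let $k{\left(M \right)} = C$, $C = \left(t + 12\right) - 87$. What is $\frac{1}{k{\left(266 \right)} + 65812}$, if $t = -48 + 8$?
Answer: $\frac{1}{65697} \approx 1.5221 \cdot 10^{-5}$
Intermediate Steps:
$t = -40$
$C = -115$ ($C = \left(-40 + 12\right) - 87 = -28 - 87 = -115$)
$k{\left(M \right)} = -115$
$\frac{1}{k{\left(266 \right)} + 65812} = \frac{1}{-115 + 65812} = \frac{1}{65697}$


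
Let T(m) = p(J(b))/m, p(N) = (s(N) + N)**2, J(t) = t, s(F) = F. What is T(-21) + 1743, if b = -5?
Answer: 36503/21 ≈ 1738.2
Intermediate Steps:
p(N) = 4*N**2 (p(N) = (N + N)**2 = (2*N)**2 = 4*N**2)
T(m) = 100/m (T(m) = (4*(-5)**2)/m = (4*25)/m = 100/m)
T(-21) + 1743 = 100/(-21) + 1743 = 100*(-1/21) + 1743 = -100/21 + 1743 = 36503/21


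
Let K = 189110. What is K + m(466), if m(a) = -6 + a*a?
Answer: 406260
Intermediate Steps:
m(a) = -6 + a**2
K + m(466) = 189110 + (-6 + 466**2) = 189110 + (-6 + 217156) = 189110 + 217150 = 406260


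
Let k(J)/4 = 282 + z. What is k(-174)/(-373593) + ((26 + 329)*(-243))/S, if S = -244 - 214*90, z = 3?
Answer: 10735255195/2428852624 ≈ 4.4199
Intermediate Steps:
k(J) = 1140 (k(J) = 4*(282 + 3) = 4*285 = 1140)
S = -19504 (S = -244 - 19260 = -19504)
k(-174)/(-373593) + ((26 + 329)*(-243))/S = 1140/(-373593) + ((26 + 329)*(-243))/(-19504) = 1140*(-1/373593) + (355*(-243))*(-1/19504) = -380/124531 - 86265*(-1/19504) = -380/124531 + 86265/19504 = 10735255195/2428852624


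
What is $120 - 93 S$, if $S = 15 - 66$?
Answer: $4863$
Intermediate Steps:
$S = -51$ ($S = 15 - 66 = -51$)
$120 - 93 S = 120 - -4743 = 120 + 4743 = 4863$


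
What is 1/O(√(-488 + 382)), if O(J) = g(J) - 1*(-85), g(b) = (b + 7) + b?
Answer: 23/2222 - I*√106/4444 ≈ 0.010351 - 0.0023167*I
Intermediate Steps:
g(b) = 7 + 2*b (g(b) = (7 + b) + b = 7 + 2*b)
O(J) = 92 + 2*J (O(J) = (7 + 2*J) - 1*(-85) = (7 + 2*J) + 85 = 92 + 2*J)
1/O(√(-488 + 382)) = 1/(92 + 2*√(-488 + 382)) = 1/(92 + 2*√(-106)) = 1/(92 + 2*(I*√106)) = 1/(92 + 2*I*√106)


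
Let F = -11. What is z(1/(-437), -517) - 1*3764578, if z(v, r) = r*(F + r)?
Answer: -3491602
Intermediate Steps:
z(v, r) = r*(-11 + r)
z(1/(-437), -517) - 1*3764578 = -517*(-11 - 517) - 1*3764578 = -517*(-528) - 3764578 = 272976 - 3764578 = -3491602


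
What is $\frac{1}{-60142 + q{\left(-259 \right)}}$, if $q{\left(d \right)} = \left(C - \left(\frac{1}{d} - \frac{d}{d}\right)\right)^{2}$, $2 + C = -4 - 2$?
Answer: $- \frac{67081}{4031102158} \approx -1.6641 \cdot 10^{-5}$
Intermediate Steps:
$C = -8$ ($C = -2 - 6 = -8$)
$q{\left(d \right)} = \left(-7 - \frac{1}{d}\right)^{2}$ ($q{\left(d \right)} = \left(-8 - \left(\frac{1}{d} - \frac{d}{d}\right)\right)^{2} = \left(-8 + \left(1 - \frac{1}{d}\right)\right)^{2} = \left(-7 - \frac{1}{d}\right)^{2}$)
$\frac{1}{-60142 + q{\left(-259 \right)}} = \frac{1}{-60142 + \frac{\left(1 + 7 \left(-259\right)\right)^{2}}{67081}} = \frac{1}{-60142 + \frac{\left(1 - 1813\right)^{2}}{67081}} = \frac{1}{-60142 + \frac{\left(-1812\right)^{2}}{67081}} = \frac{1}{-60142 + \frac{1}{67081} \cdot 3283344} = \frac{1}{-60142 + \frac{3283344}{67081}} = \frac{1}{- \frac{4031102158}{67081}} = - \frac{67081}{4031102158}$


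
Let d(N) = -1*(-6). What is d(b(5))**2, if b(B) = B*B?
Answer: 36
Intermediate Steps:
b(B) = B**2
d(N) = 6
d(b(5))**2 = 6**2 = 36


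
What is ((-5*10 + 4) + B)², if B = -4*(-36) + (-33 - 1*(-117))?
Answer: 33124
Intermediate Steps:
B = 228 (B = 144 + (-33 + 117) = 144 + 84 = 228)
((-5*10 + 4) + B)² = ((-5*10 + 4) + 228)² = ((-50 + 4) + 228)² = (-46 + 228)² = 182² = 33124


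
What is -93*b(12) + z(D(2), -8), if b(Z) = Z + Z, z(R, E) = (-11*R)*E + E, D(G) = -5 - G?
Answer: -2856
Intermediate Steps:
z(R, E) = E - 11*E*R (z(R, E) = -11*E*R + E = E - 11*E*R)
b(Z) = 2*Z
-93*b(12) + z(D(2), -8) = -186*12 - 8*(1 - 11*(-5 - 1*2)) = -93*24 - 8*(1 - 11*(-5 - 2)) = -2232 - 8*(1 - 11*(-7)) = -2232 - 8*(1 + 77) = -2232 - 8*78 = -2232 - 624 = -2856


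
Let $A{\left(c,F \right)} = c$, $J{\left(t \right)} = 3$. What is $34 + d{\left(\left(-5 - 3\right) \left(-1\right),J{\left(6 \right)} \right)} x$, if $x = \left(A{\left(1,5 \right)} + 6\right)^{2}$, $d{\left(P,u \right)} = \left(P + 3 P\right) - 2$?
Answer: $1504$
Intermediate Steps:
$d{\left(P,u \right)} = -2 + 4 P$ ($d{\left(P,u \right)} = 4 P - 2 = -2 + 4 P$)
$x = 49$ ($x = \left(1 + 6\right)^{2} = 7^{2} = 49$)
$34 + d{\left(\left(-5 - 3\right) \left(-1\right),J{\left(6 \right)} \right)} x = 34 + \left(-2 + 4 \left(-5 - 3\right) \left(-1\right)\right) 49 = 34 + \left(-2 + 4 \left(\left(-8\right) \left(-1\right)\right)\right) 49 = 34 + \left(-2 + 4 \cdot 8\right) 49 = 34 + \left(-2 + 32\right) 49 = 34 + 30 \cdot 49 = 34 + 1470 = 1504$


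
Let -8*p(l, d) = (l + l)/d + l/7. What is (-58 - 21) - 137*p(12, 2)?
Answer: 1091/7 ≈ 155.86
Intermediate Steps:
p(l, d) = -l/56 - l/(4*d) (p(l, d) = -((l + l)/d + l/7)/8 = -((2*l)/d + l*(1/7))/8 = -(2*l/d + l/7)/8 = -(l/7 + 2*l/d)/8 = -l/56 - l/(4*d))
(-58 - 21) - 137*p(12, 2) = (-58 - 21) - (-137)*12*(14 + 2)/(56*2) = -79 - (-137)*12*16/(56*2) = -79 - 137*(-12/7) = -79 + 1644/7 = 1091/7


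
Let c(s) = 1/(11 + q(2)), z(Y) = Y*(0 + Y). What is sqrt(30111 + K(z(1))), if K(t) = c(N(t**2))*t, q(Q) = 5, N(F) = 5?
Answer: sqrt(481777)/4 ≈ 173.53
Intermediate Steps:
z(Y) = Y**2 (z(Y) = Y*Y = Y**2)
c(s) = 1/16 (c(s) = 1/(11 + 5) = 1/16)
K(t) = t/16
sqrt(30111 + K(z(1))) = sqrt(30111 + (1/16)*1**2) = sqrt(30111 + (1/16)*1) = sqrt(30111 + 1/16) = sqrt(481777/16) = sqrt(481777)/4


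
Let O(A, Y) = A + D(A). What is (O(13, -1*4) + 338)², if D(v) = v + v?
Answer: 142129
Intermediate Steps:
D(v) = 2*v
O(A, Y) = 3*A (O(A, Y) = A + 2*A = 3*A)
(O(13, -1*4) + 338)² = (3*13 + 338)² = (39 + 338)² = 377² = 142129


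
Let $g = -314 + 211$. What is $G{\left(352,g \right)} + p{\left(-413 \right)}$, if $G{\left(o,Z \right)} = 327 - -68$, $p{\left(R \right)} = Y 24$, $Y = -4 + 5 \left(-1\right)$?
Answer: $179$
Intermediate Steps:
$Y = -9$ ($Y = -4 - 5 = -9$)
$p{\left(R \right)} = -216$ ($p{\left(R \right)} = \left(-9\right) 24 = -216$)
$g = -103$
$G{\left(o,Z \right)} = 395$ ($G{\left(o,Z \right)} = 327 + 68 = 395$)
$G{\left(352,g \right)} + p{\left(-413 \right)} = 395 - 216 = 179$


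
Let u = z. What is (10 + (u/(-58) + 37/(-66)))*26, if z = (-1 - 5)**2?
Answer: 219427/957 ≈ 229.29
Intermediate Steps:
z = 36 (z = (-6)**2 = 36)
u = 36
(10 + (u/(-58) + 37/(-66)))*26 = (10 + (36/(-58) + 37/(-66)))*26 = (10 + (36*(-1/58) + 37*(-1/66)))*26 = (10 + (-18/29 - 37/66))*26 = (10 - 2261/1914)*26 = (16879/1914)*26 = 219427/957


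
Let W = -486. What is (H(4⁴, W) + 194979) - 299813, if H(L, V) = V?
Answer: -105320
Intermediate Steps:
(H(4⁴, W) + 194979) - 299813 = (-486 + 194979) - 299813 = 194493 - 299813 = -105320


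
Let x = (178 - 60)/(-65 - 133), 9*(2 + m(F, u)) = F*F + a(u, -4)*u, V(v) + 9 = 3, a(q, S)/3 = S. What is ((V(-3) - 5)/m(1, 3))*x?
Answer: -59/53 ≈ -1.1132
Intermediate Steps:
a(q, S) = 3*S
V(v) = -6 (V(v) = -9 + 3 = -6)
m(F, u) = -2 - 4*u/3 + F**2/9 (m(F, u) = -2 + (F*F + (3*(-4))*u)/9 = -2 + (F**2 - 12*u)/9 = -2 + (-4*u/3 + F**2/9) = -2 - 4*u/3 + F**2/9)
x = -59/99 (x = 118/(-198) = 118*(-1/198) = -59/99 ≈ -0.59596)
((V(-3) - 5)/m(1, 3))*x = ((-6 - 5)/(-2 - 4/3*3 + (1/9)*1**2))*(-59/99) = -11/(-2 - 4 + (1/9)*1)*(-59/99) = -11/(-2 - 4 + 1/9)*(-59/99) = -11/(-53/9)*(-59/99) = -11*(-9/53)*(-59/99) = (99/53)*(-59/99) = -59/53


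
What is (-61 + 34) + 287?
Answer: 260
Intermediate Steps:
(-61 + 34) + 287 = -27 + 287 = 260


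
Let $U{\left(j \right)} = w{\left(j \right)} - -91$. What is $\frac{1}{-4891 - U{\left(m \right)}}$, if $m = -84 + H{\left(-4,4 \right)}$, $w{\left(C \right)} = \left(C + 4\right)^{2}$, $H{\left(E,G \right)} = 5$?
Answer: $- \frac{1}{10607} \approx -9.4277 \cdot 10^{-5}$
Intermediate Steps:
$w{\left(C \right)} = \left(4 + C\right)^{2}$
$m = -79$ ($m = -84 + 5 = -79$)
$U{\left(j \right)} = 91 + \left(4 + j\right)^{2}$ ($U{\left(j \right)} = \left(4 + j\right)^{2} - -91 = \left(4 + j\right)^{2} + 91 = 91 + \left(4 + j\right)^{2}$)
$\frac{1}{-4891 - U{\left(m \right)}} = \frac{1}{-4891 - \left(91 + \left(4 - 79\right)^{2}\right)} = \frac{1}{-4891 - \left(91 + \left(-75\right)^{2}\right)} = \frac{1}{-4891 - \left(91 + 5625\right)} = \frac{1}{-4891 - 5716} = \frac{1}{-10607} = - \frac{1}{10607}$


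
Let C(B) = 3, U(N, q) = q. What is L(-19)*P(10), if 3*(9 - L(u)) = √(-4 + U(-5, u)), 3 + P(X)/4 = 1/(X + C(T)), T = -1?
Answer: -1368/13 + 152*I*√23/39 ≈ -105.23 + 18.691*I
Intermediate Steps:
P(X) = -12 + 4/(3 + X) (P(X) = -12 + 4/(X + 3) = -12 + 4/(3 + X))
L(u) = 9 - √(-4 + u)/3
L(-19)*P(10) = (9 - √(-4 - 19)/3)*(4*(-8 - 3*10)/(3 + 10)) = (9 - I*√23/3)*(4*(-8 - 30)/13) = (9 - I*√23/3)*(4*(1/13)*(-38)) = (9 - I*√23/3)*(-152/13) = -1368/13 + 152*I*√23/39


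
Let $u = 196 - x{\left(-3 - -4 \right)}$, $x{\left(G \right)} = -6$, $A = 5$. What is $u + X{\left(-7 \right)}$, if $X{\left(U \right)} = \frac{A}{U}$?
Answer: $\frac{1409}{7} \approx 201.29$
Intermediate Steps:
$X{\left(U \right)} = \frac{5}{U}$
$u = 202$ ($u = 196 - -6 = 196 + 6 = 202$)
$u + X{\left(-7 \right)} = 202 + \frac{5}{-7} = 202 + 5 \left(- \frac{1}{7}\right) = 202 - \frac{5}{7} = \frac{1409}{7}$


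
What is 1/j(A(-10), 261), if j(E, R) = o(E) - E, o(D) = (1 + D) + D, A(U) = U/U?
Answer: ½ ≈ 0.50000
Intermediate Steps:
A(U) = 1
o(D) = 1 + 2*D
j(E, R) = 1 + E (j(E, R) = (1 + 2*E) - E = 1 + E)
1/j(A(-10), 261) = 1/(1 + 1) = 1/2 = ½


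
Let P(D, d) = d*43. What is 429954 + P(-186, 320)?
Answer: 443714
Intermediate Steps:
P(D, d) = 43*d
429954 + P(-186, 320) = 429954 + 43*320 = 429954 + 13760 = 443714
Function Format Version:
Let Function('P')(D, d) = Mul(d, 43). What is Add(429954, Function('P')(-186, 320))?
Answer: 443714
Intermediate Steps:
Function('P')(D, d) = Mul(43, d)
Add(429954, Function('P')(-186, 320)) = Add(429954, Mul(43, 320)) = Add(429954, 13760) = 443714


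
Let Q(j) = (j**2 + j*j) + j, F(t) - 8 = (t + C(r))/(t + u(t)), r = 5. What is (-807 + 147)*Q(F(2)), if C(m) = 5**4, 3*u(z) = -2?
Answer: -604460175/2 ≈ -3.0223e+8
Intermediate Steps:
u(z) = -2/3 (u(z) = (1/3)*(-2) = -2/3)
C(m) = 625
F(t) = 8 + (625 + t)/(-2/3 + t) (F(t) = 8 + (t + 625)/(t - 2/3) = 8 + (625 + t)/(-2/3 + t))
Q(j) = j + 2*j**2 (Q(j) = (j**2 + j**2) + j = 2*j**2 + j = j + 2*j**2)
(-807 + 147)*Q(F(2)) = (-807 + 147)*(((1859 + 27*2)/(-2 + 3*2))*(1 + 2*((1859 + 27*2)/(-2 + 3*2)))) = -660*(1859 + 54)/(-2 + 6)*(1 + 2*((1859 + 54)/(-2 + 6))) = -660*1913/4*(1 + 2*(1913/4)) = -660*(1/4)*1913*(1 + 2*((1/4)*1913)) = -315645*(1 + 2*(1913/4)) = -315645*(1 + 1913/2) = -315645*1915/2 = -660*3663395/8 = -604460175/2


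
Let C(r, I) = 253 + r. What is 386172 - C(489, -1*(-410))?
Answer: 385430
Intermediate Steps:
386172 - C(489, -1*(-410)) = 386172 - (253 + 489) = 386172 - 1*742 = 386172 - 742 = 385430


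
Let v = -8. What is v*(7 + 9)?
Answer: -128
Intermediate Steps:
v*(7 + 9) = -8*(7 + 9) = -8*16 = -128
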